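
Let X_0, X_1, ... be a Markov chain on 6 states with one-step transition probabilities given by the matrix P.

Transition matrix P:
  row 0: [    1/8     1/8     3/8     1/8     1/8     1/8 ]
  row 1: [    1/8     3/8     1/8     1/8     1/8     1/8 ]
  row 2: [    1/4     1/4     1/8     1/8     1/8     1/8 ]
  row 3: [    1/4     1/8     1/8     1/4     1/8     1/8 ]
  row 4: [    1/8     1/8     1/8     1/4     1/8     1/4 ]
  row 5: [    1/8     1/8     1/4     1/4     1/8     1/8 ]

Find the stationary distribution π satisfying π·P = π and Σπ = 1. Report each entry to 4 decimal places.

Balance equations π_j = Σ_i π_i·P[i][j]:
  π_0 = 1/8·π_0 + 1/8·π_1 + 1/4·π_2 + 1/4·π_3 + 1/8·π_4 + 1/8·π_5
  π_1 = 1/8·π_0 + 3/8·π_1 + 1/4·π_2 + 1/8·π_3 + 1/8·π_4 + 1/8·π_5
  π_2 = 3/8·π_0 + 1/8·π_1 + 1/8·π_2 + 1/8·π_3 + 1/8·π_4 + 1/4·π_5
  π_3 = 1/8·π_0 + 1/8·π_1 + 1/8·π_2 + 1/4·π_3 + 1/4·π_4 + 1/4·π_5
  π_4 = 1/8·π_0 + 1/8·π_1 + 1/8·π_2 + 1/8·π_3 + 1/8·π_4 + 1/8·π_5
  normalize: π_0 + π_1 + π_2 + π_3 + π_4 + π_5 = 1
Solving the linear system gives exactly π = [153/896, 177/896, 83/448, 81/448, 1/8, 9/64].

π = [0.1708, 0.1975, 0.1853, 0.1808, 0.1250, 0.1406]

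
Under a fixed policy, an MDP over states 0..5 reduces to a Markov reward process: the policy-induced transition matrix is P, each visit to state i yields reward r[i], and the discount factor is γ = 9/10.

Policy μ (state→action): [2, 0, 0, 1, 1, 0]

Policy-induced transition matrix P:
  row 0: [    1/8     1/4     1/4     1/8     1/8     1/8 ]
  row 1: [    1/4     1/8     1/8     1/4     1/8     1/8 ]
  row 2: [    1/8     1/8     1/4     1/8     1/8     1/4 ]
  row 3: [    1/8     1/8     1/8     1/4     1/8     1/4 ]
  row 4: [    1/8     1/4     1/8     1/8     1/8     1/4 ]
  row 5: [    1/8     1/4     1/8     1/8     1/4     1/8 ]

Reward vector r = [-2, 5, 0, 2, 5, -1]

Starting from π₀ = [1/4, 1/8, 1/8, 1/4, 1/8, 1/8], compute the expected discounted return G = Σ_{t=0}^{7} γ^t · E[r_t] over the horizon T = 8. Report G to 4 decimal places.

G = 8.2680

t=0: π = [0.2500, 0.1250, 0.1250, 0.2500, 0.1250, 0.1250], E[r] = 1.1250, γ^t·E[r] = 1.125000, running G = 1.125000
t=1: π = [0.1406, 0.1875, 0.1719, 0.1719, 0.1406, 0.1875], E[r] = 1.5156, γ^t·E[r] = 1.364063, running G = 2.489063
t=2: π = [0.1484, 0.1836, 0.1641, 0.1699, 0.1484, 0.1855], E[r] = 1.5176, γ^t·E[r] = 1.229238, running G = 3.718301
t=3: π = [0.1479, 0.1853, 0.1641, 0.1692, 0.1482, 0.1853], E[r] = 1.5247, γ^t·E[r] = 1.111476, running G = 4.829777
t=4: π = [0.1482, 0.1852, 0.1640, 0.1693, 0.1482, 0.1852], E[r] = 1.5238, γ^t·E[r] = 0.999788, running G = 5.829564
t=5: π = [0.1481, 0.1852, 0.1640, 0.1693, 0.1481, 0.1852], E[r] = 1.5238, γ^t·E[r] = 0.899802, running G = 6.729366
t=6: π = [0.1481, 0.1852, 0.1640, 0.1693, 0.1481, 0.1852], E[r] = 1.5238, γ^t·E[r] = 0.809814, running G = 7.539180
t=7: π = [0.1481, 0.1852, 0.1640, 0.1693, 0.1481, 0.1852], E[r] = 1.5238, γ^t·E[r] = 0.728833, running G = 8.268014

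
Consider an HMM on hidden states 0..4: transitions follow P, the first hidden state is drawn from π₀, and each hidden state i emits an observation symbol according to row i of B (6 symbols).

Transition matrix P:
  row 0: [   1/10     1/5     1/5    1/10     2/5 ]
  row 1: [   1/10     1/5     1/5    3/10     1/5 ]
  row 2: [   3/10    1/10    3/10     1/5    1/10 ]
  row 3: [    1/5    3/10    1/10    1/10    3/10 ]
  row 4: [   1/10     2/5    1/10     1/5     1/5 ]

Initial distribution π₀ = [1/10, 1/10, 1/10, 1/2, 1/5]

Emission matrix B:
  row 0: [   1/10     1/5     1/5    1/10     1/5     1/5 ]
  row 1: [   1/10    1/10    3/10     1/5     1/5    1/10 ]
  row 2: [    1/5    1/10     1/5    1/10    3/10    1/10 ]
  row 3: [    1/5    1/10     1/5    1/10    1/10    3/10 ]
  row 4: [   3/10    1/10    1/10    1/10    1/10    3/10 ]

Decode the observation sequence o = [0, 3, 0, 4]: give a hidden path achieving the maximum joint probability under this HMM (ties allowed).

t=0: δ = [1.000e-02, 1.000e-02, 2.000e-02, 1.000e-01, 6.000e-02]  (obs o_0=0)
t=1: δ = [2.000e-03, 6.000e-03, 1.000e-03, 1.200e-03, 3.000e-03]  ψ = [3, 3, 3, 4, 3]  (obs o_1=3)
t=2: δ = [6.000e-05, 1.200e-04, 2.400e-04, 3.600e-04, 3.600e-04]  ψ = [1, 1, 1, 1, 1]  (obs o_2=0)
t=3: δ = [1.440e-05, 2.880e-05, 2.160e-05, 7.200e-06, 1.080e-05]  ψ = [2, 4, 2, 4, 3]  (obs o_3=4)
backtrack: best end state = 1; path = [3, 1, 4, 1]

path = [3, 1, 4, 1]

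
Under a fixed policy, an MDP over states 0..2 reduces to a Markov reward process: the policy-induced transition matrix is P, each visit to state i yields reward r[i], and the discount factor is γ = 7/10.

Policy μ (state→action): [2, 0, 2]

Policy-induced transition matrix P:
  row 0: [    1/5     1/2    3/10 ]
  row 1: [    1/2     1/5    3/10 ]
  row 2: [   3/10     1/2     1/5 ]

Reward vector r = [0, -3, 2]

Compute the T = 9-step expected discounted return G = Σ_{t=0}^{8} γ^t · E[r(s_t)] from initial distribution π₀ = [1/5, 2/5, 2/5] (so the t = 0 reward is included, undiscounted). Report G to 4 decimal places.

t=0: π = [0.2000, 0.4000, 0.4000], E[r] = -0.4000, γ^t·E[r] = -0.400000, running G = -0.400000
t=1: π = [0.3600, 0.3800, 0.2600], E[r] = -0.6200, γ^t·E[r] = -0.434000, running G = -0.834000
t=2: π = [0.3400, 0.3860, 0.2740], E[r] = -0.6100, γ^t·E[r] = -0.298900, running G = -1.132900
t=3: π = [0.3432, 0.3842, 0.2726], E[r] = -0.6074, γ^t·E[r] = -0.208338, running G = -1.341238
t=4: π = [0.3425, 0.3847, 0.2727], E[r] = -0.6087, γ^t·E[r] = -0.146158, running G = -1.487397
t=5: π = [0.3427, 0.3846, 0.2727], E[r] = -0.6083, γ^t·E[r] = -0.102234, running G = -1.589631
t=6: π = [0.3426, 0.3846, 0.2727], E[r] = -0.6084, γ^t·E[r] = -0.071581, running G = -1.661211
t=7: π = [0.3427, 0.3846, 0.2727], E[r] = -0.6084, γ^t·E[r] = -0.050103, running G = -1.711314
t=8: π = [0.3427, 0.3846, 0.2727], E[r] = -0.6084, γ^t·E[r] = -0.035073, running G = -1.746387

G = -1.7464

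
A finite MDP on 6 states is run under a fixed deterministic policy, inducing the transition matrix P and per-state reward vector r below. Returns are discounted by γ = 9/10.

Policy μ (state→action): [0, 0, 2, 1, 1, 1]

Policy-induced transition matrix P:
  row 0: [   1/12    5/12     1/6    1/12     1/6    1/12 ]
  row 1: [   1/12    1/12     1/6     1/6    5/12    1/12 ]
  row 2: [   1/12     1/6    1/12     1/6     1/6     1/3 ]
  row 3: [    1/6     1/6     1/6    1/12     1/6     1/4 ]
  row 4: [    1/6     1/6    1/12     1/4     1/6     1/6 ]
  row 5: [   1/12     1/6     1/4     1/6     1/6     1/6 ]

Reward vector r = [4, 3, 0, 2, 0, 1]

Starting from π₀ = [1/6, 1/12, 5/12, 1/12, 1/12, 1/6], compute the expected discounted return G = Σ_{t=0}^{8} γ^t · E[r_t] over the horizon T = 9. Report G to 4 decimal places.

t=0: π = [0.1667, 0.0833, 0.4167, 0.0833, 0.0833, 0.1667], E[r] = 1.2500, γ^t·E[r] = 1.250000, running G = 1.250000
t=1: π = [0.0972, 0.2014, 0.1389, 0.1528, 0.1875, 0.2222], E[r] = 1.5208, γ^t·E[r] = 1.368750, running G = 2.618750
t=2: π = [0.1117, 0.1742, 0.1580, 0.1615, 0.2170, 0.1777], E[r] = 1.4699, γ^t·E[r] = 1.190625, running G = 3.809375
t=3: π = [0.1149, 0.1801, 0.1502, 0.1620, 0.2102, 0.1826], E[r] = 1.5063, γ^t·E[r] = 1.098105, running G = 4.907480
t=4: π = [0.1144, 0.1804, 0.1518, 0.1611, 0.2117, 0.1806], E[r] = 1.5014, γ^t·E[r] = 0.985060, running G = 5.892540
t=5: π = [0.1144, 0.1802, 0.1514, 0.1614, 0.2118, 0.1808], E[r] = 1.5018, γ^t·E[r] = 0.886804, running G = 6.779345
t=6: π = [0.1144, 0.1802, 0.1515, 0.1613, 0.2117, 0.1808], E[r] = 1.5019, γ^t·E[r] = 0.798179, running G = 7.577524
t=7: π = [0.1144, 0.1803, 0.1515, 0.1613, 0.2117, 0.1808], E[r] = 1.5019, γ^t·E[r] = 0.718356, running G = 8.295880
t=8: π = [0.1144, 0.1803, 0.1515, 0.1613, 0.2117, 0.1808], E[r] = 1.5019, γ^t·E[r] = 0.646519, running G = 8.942399

G = 8.9424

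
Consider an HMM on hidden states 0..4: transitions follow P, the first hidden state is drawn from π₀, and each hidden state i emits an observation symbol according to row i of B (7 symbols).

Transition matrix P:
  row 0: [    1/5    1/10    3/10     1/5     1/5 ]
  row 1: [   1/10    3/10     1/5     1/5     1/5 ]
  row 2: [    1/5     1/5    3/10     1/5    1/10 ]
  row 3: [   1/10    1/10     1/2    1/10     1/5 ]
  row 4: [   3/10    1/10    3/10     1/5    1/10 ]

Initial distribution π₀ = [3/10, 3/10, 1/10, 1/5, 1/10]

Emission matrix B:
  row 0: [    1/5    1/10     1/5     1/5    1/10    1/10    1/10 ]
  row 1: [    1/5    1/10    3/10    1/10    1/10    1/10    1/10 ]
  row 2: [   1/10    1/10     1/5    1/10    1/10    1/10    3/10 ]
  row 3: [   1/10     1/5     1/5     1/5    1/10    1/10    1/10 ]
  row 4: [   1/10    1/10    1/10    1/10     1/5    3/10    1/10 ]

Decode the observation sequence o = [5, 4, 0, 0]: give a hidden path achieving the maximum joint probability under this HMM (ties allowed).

path = [1, 1, 1, 1]

t=0: δ = [3.000e-02, 3.000e-02, 1.000e-02, 2.000e-02, 3.000e-02]  (obs o_0=5)
t=1: δ = [9.000e-04, 9.000e-04, 1.000e-03, 6.000e-04, 1.200e-03]  ψ = [4, 1, 3, 0, 0]  (obs o_1=4)
t=2: δ = [7.200e-05, 5.400e-05, 3.600e-05, 2.400e-05, 1.800e-05]  ψ = [4, 1, 4, 4, 0]  (obs o_2=0)
t=3: δ = [2.880e-06, 3.240e-06, 2.160e-06, 1.440e-06, 1.440e-06]  ψ = [0, 1, 0, 0, 0]  (obs o_3=0)
backtrack: best end state = 1; path = [1, 1, 1, 1]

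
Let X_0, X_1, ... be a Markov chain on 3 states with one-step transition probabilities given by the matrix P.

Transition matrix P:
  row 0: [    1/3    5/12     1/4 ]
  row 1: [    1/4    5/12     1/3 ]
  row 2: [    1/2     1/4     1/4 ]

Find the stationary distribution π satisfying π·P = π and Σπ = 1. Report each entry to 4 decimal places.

Balance equations π_j = Σ_i π_i·P[i][j]:
  π_0 = 1/3·π_0 + 1/4·π_1 + 1/2·π_2
  π_1 = 5/12·π_0 + 5/12·π_1 + 1/4·π_2
  normalize: π_0 + π_1 + π_2 = 1
Solving the linear system gives exactly π = [51/146, 27/73, 41/146].

π = [0.3493, 0.3699, 0.2808]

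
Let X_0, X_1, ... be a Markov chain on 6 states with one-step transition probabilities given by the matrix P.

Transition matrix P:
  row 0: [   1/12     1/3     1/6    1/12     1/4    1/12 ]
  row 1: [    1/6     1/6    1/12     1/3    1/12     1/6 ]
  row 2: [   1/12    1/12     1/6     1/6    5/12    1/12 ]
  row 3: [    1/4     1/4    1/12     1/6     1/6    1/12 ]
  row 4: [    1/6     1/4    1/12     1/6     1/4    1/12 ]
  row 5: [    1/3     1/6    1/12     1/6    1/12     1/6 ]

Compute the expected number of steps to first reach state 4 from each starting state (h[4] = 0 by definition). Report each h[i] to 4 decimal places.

h = [5.0283, 5.9830, 3.9903, 5.4929, 0.0000, 5.9055]

First-step conditioning: h[4] = 0; for i ≠ 4, h[i] = 1 + Σ_k P[i][k]·h[k].
  h[0] = 1 + 1/12·h[0] + 1/3·h[1] + 1/6·h[2] + 1/12·h[3] + 1/12·h[5]
  h[1] = 1 + 1/6·h[0] + 1/6·h[1] + 1/12·h[2] + 1/3·h[3] + 1/6·h[5]
  h[2] = 1 + 1/12·h[0] + 1/12·h[1] + 1/6·h[2] + 1/6·h[3] + 1/12·h[5]
  h[3] = 1 + 1/4·h[0] + 1/4·h[1] + 1/12·h[2] + 1/6·h[3] + 1/12·h[5]
  h[5] = 1 + 1/3·h[0] + 1/6·h[1] + 1/12·h[2] + 1/6·h[3] + 1/6·h[5]
Solving the 5×5 linear system over states ≠ 4 gives exactly h = [10323/2053, 12283/2053, 8192/2053, 11277/2053, 0, 12124/2053] (h[4] = 0 is the target).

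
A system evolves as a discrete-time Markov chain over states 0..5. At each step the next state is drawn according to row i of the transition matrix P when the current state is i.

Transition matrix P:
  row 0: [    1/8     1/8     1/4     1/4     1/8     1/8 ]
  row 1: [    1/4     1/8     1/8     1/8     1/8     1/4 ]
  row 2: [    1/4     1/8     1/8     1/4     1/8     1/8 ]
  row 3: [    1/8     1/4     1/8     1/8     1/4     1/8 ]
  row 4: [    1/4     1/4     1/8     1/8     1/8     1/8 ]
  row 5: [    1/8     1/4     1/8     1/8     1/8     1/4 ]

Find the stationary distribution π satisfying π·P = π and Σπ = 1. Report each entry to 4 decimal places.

π = [0.1849, 0.1852, 0.1481, 0.1666, 0.1458, 0.1693]

Balance equations π_j = Σ_i π_i·P[i][j]:
  π_0 = 1/8·π_0 + 1/4·π_1 + 1/4·π_2 + 1/8·π_3 + 1/4·π_4 + 1/8·π_5
  π_1 = 1/8·π_0 + 1/8·π_1 + 1/8·π_2 + 1/4·π_3 + 1/4·π_4 + 1/4·π_5
  π_2 = 1/4·π_0 + 1/8·π_1 + 1/8·π_2 + 1/8·π_3 + 1/8·π_4 + 1/8·π_5
  π_3 = 1/4·π_0 + 1/8·π_1 + 1/4·π_2 + 1/8·π_3 + 1/8·π_4 + 1/8·π_5
  π_4 = 1/8·π_0 + 1/8·π_1 + 1/8·π_2 + 1/4·π_3 + 1/8·π_4 + 1/8·π_5
  normalize: π_0 + π_1 + π_2 + π_3 + π_4 + π_5 = 1
Solving the linear system gives exactly π = [2267/12261, 757/4087, 1816/12261, 681/4087, 596/4087, 692/4087].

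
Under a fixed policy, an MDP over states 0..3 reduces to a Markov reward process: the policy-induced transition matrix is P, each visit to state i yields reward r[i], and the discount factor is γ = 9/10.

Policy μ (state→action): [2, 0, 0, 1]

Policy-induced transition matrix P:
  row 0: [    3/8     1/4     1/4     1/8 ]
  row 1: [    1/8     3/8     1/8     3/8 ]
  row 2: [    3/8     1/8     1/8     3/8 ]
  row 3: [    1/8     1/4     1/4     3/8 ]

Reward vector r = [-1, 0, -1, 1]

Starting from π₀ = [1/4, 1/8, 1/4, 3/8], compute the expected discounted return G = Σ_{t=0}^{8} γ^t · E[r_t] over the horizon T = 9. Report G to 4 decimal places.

G = -0.7211

t=0: π = [0.2500, 0.1250, 0.2500, 0.3750], E[r] = -0.1250, γ^t·E[r] = -0.125000, running G = -0.125000
t=1: π = [0.2500, 0.2344, 0.2031, 0.3125], E[r] = -0.1406, γ^t·E[r] = -0.126563, running G = -0.251563
t=2: π = [0.2383, 0.2539, 0.1953, 0.3125], E[r] = -0.1211, γ^t·E[r] = -0.098086, running G = -0.349648
t=3: π = [0.2334, 0.2573, 0.1938, 0.3154], E[r] = -0.1118, γ^t·E[r] = -0.081514, running G = -0.431163
t=4: π = [0.2318, 0.2579, 0.1936, 0.3167], E[r] = -0.1088, γ^t·E[r] = -0.071360, running G = -0.502523
t=5: π = [0.2314, 0.2580, 0.1936, 0.3170], E[r] = -0.1079, γ^t·E[r] = -0.063693, running G = -0.566216
t=6: π = [0.2312, 0.2581, 0.1936, 0.3172], E[r] = -0.1076, γ^t·E[r] = -0.057192, running G = -0.623408
t=7: π = [0.2312, 0.2581, 0.1935, 0.3172], E[r] = -0.1076, γ^t·E[r] = -0.051441, running G = -0.674849
t=8: π = [0.2312, 0.2581, 0.1935, 0.3172], E[r] = -0.1075, γ^t·E[r] = -0.046289, running G = -0.721138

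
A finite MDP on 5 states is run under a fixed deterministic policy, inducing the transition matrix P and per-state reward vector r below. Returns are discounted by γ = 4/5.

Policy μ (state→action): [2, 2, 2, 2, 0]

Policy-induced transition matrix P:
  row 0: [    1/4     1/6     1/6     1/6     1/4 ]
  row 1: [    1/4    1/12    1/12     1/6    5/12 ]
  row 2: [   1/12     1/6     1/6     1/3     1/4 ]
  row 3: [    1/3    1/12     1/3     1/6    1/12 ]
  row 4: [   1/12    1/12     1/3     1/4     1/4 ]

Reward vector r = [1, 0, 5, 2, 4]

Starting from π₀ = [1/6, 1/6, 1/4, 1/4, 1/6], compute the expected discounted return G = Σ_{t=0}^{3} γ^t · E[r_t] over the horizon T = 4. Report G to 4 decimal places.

G = 7.8955

t=0: π = [0.1667, 0.1667, 0.2500, 0.2500, 0.1667], E[r] = 2.5833, γ^t·E[r] = 2.583333, running G = 2.583333
t=1: π = [0.2014, 0.1181, 0.2222, 0.2222, 0.2361], E[r] = 2.7014, γ^t·E[r] = 2.161111, running G = 4.744444
t=2: π = [0.1921, 0.1186, 0.2332, 0.2234, 0.2326], E[r] = 2.7355, γ^t·E[r] = 1.750741, running G = 6.495185
t=3: π = [0.1910, 0.1188, 0.2328, 0.2249, 0.2325], E[r] = 2.7349, γ^t·E[r] = 1.400272, running G = 7.895457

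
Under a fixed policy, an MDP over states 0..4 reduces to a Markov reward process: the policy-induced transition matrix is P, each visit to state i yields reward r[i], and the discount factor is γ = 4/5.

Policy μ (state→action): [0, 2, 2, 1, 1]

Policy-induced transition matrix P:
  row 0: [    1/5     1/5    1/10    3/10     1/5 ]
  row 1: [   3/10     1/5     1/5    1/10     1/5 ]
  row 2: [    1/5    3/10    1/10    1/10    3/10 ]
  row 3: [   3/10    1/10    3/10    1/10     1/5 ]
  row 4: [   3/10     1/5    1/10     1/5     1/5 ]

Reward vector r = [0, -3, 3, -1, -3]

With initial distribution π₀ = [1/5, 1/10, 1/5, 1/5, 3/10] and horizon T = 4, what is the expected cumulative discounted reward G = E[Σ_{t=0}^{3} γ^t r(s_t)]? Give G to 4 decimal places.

G = -2.6789

t=0: π = [0.2000, 0.1000, 0.2000, 0.2000, 0.3000], E[r] = -0.8000, γ^t·E[r] = -0.800000, running G = -0.800000
t=1: π = [0.2600, 0.2000, 0.1500, 0.1700, 0.2200], E[r] = -0.9800, γ^t·E[r] = -0.784000, running G = -1.584000
t=2: π = [0.2590, 0.1980, 0.1540, 0.1740, 0.2150], E[r] = -0.9510, γ^t·E[r] = -0.608640, running G = -2.192640
t=3: π = [0.2587, 0.1980, 0.1546, 0.1733, 0.2154], E[r] = -0.9497, γ^t·E[r] = -0.486246, running G = -2.678886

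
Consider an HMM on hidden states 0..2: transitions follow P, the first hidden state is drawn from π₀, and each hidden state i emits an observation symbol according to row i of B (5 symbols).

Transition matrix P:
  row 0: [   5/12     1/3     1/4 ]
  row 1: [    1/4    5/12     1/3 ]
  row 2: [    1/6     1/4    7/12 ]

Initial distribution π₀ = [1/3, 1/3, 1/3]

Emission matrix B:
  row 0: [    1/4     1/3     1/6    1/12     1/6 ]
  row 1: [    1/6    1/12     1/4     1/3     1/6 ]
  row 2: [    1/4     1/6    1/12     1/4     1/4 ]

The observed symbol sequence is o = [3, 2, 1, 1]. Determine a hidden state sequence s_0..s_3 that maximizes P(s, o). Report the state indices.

t=0: δ = [2.778e-02, 1.111e-01, 8.333e-02]  (obs o_0=3)
t=1: δ = [4.630e-03, 1.157e-02, 4.051e-03]  ψ = [1, 1, 2]  (obs o_1=2)
t=2: δ = [9.645e-04, 4.019e-04, 6.430e-04]  ψ = [1, 1, 1]  (obs o_2=1)
t=3: δ = [1.340e-04, 2.679e-05, 6.251e-05]  ψ = [0, 0, 2]  (obs o_3=1)
backtrack: best end state = 0; path = [1, 1, 0, 0]

path = [1, 1, 0, 0]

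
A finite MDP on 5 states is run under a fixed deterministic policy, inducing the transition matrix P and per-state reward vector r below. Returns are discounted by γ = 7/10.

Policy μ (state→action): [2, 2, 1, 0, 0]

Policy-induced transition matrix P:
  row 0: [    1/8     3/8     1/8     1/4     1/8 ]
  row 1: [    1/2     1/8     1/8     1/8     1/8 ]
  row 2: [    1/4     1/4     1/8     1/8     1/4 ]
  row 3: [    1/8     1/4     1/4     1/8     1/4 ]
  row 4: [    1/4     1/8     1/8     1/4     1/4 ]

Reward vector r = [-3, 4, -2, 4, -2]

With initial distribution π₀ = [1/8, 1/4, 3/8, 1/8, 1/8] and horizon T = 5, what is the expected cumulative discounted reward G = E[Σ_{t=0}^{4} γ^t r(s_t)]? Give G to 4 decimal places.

G = 0.3465

t=0: π = [0.1250, 0.2500, 0.3750, 0.1250, 0.1250], E[r] = 0.1250, γ^t·E[r] = 0.125000, running G = 0.125000
t=1: π = [0.2813, 0.2188, 0.1406, 0.1563, 0.2031], E[r] = -0.0313, γ^t·E[r] = -0.021875, running G = 0.103125
t=2: π = [0.2500, 0.2324, 0.1445, 0.1855, 0.1875], E[r] = 0.2578, γ^t·E[r] = 0.126328, running G = 0.229453
t=3: π = [0.2537, 0.2288, 0.1482, 0.1797, 0.1897], E[r] = 0.1970, γ^t·E[r] = 0.067578, running G = 0.297031
t=4: π = [0.2530, 0.2294, 0.1475, 0.1804, 0.1897], E[r] = 0.2059, γ^t·E[r] = 0.049437, running G = 0.346469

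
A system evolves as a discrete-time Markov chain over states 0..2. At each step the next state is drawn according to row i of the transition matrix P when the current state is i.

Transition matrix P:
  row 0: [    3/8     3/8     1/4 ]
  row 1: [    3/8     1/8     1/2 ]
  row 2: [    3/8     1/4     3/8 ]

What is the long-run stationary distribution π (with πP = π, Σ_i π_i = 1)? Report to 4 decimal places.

Balance equations π_j = Σ_i π_i·P[i][j]:
  π_0 = 3/8·π_0 + 3/8·π_1 + 3/8·π_2
  π_1 = 3/8·π_0 + 1/8·π_1 + 1/4·π_2
  normalize: π_0 + π_1 + π_2 = 1
Solving the linear system gives exactly π = [3/8, 19/72, 13/36].

π = [0.3750, 0.2639, 0.3611]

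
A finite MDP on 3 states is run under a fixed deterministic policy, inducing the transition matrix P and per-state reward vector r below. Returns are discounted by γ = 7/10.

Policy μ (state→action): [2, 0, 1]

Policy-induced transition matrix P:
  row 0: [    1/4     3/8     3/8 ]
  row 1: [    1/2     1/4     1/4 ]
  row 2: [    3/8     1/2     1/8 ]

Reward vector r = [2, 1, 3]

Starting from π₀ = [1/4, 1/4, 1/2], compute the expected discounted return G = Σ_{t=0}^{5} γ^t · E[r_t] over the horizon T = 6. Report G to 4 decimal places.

t=0: π = [0.2500, 0.2500, 0.5000], E[r] = 2.2500, γ^t·E[r] = 2.250000, running G = 2.250000
t=1: π = [0.3750, 0.4063, 0.2188], E[r] = 1.8125, γ^t·E[r] = 1.268750, running G = 3.518750
t=2: π = [0.3789, 0.3516, 0.2695], E[r] = 1.9180, γ^t·E[r] = 0.939805, running G = 4.458555
t=3: π = [0.3716, 0.3647, 0.2637], E[r] = 1.8989, γ^t·E[r] = 0.651332, running G = 5.109886
t=4: π = [0.3741, 0.3624, 0.2635], E[r] = 1.9011, γ^t·E[r] = 0.456460, running G = 5.566346
t=5: π = [0.3735, 0.3626, 0.2638], E[r] = 1.9012, γ^t·E[r] = 0.319533, running G = 5.885879

G = 5.8859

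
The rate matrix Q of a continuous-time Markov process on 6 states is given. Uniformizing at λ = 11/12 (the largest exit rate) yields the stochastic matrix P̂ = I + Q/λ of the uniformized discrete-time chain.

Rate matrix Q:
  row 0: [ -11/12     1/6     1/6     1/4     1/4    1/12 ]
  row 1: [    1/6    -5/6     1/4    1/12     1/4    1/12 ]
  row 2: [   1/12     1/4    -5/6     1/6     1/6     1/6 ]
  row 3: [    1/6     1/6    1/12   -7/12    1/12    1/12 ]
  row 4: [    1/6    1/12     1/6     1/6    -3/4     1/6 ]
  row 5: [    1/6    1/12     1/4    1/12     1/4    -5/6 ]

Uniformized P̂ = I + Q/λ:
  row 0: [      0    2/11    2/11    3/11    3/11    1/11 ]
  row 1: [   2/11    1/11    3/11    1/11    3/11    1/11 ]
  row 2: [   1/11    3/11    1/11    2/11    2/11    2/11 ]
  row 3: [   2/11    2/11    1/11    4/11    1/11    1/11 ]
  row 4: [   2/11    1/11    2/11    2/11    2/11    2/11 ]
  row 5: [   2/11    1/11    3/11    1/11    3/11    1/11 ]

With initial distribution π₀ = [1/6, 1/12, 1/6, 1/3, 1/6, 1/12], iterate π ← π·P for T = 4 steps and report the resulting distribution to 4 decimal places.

π = [0.1407, 0.1538, 0.1726, 0.2071, 0.2010, 0.1248]

t=0: π = [0.1667, 0.0833, 0.1667, 0.3333, 0.1667, 0.0833]
t=1: π = [0.1364, 0.1667, 0.1515, 0.2424, 0.1818, 0.1212]
t=2: π = [0.1433, 0.1529, 0.1722, 0.2121, 0.1983, 0.1212]
t=3: π = [0.1401, 0.1545, 0.1718, 0.2085, 0.2005, 0.1246]
t=4: π = [0.1407, 0.1538, 0.1726, 0.2071, 0.2010, 0.1248]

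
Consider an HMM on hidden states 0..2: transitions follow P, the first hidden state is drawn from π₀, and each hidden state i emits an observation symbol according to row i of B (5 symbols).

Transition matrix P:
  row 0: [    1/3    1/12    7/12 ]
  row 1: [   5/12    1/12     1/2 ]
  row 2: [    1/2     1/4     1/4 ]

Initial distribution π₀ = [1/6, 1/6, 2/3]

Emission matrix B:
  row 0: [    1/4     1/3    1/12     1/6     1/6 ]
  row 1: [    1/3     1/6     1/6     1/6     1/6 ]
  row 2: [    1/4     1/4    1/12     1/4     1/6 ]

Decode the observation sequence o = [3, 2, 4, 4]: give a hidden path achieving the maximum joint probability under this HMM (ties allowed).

path = [2, 0, 2, 0]

t=0: δ = [2.778e-02, 2.778e-02, 1.667e-01]  (obs o_0=3)
t=1: δ = [6.944e-03, 6.944e-03, 3.472e-03]  ψ = [2, 2, 2]  (obs o_1=2)
t=2: δ = [4.823e-04, 1.447e-04, 6.752e-04]  ψ = [1, 2, 0]  (obs o_2=4)
t=3: δ = [5.626e-05, 2.813e-05, 4.689e-05]  ψ = [2, 2, 0]  (obs o_3=4)
backtrack: best end state = 0; path = [2, 0, 2, 0]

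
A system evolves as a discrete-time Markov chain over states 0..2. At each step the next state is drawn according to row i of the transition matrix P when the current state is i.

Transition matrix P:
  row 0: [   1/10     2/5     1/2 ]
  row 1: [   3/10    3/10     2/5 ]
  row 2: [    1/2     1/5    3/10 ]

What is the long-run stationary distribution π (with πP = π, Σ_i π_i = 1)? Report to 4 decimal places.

π = [0.3154, 0.2923, 0.3923]

Balance equations π_j = Σ_i π_i·P[i][j]:
  π_0 = 1/10·π_0 + 3/10·π_1 + 1/2·π_2
  π_1 = 2/5·π_0 + 3/10·π_1 + 1/5·π_2
  normalize: π_0 + π_1 + π_2 = 1
Solving the linear system gives exactly π = [41/130, 19/65, 51/130].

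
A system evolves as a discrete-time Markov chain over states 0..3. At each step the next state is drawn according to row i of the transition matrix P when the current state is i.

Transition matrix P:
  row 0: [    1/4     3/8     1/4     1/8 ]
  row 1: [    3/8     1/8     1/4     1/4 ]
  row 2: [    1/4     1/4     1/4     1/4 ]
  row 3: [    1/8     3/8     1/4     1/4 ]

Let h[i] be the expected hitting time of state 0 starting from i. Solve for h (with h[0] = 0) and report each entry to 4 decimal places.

First-step conditioning: h[0] = 0; for i ≠ 0, h[i] = 1 + Σ_k P[i][k]·h[k].
  h[1] = 1 + 1/8·h[1] + 1/4·h[2] + 1/4·h[3]
  h[2] = 1 + 1/4·h[1] + 1/4·h[2] + 1/4·h[3]
  h[3] = 1 + 3/8·h[1] + 1/4·h[2] + 1/4·h[3]
Solving the 3×3 linear system over states ≠ 0 gives exactly h = [0, 32/9, 4, 40/9] (h[0] = 0 is the target).

h = [0.0000, 3.5556, 4.0000, 4.4444]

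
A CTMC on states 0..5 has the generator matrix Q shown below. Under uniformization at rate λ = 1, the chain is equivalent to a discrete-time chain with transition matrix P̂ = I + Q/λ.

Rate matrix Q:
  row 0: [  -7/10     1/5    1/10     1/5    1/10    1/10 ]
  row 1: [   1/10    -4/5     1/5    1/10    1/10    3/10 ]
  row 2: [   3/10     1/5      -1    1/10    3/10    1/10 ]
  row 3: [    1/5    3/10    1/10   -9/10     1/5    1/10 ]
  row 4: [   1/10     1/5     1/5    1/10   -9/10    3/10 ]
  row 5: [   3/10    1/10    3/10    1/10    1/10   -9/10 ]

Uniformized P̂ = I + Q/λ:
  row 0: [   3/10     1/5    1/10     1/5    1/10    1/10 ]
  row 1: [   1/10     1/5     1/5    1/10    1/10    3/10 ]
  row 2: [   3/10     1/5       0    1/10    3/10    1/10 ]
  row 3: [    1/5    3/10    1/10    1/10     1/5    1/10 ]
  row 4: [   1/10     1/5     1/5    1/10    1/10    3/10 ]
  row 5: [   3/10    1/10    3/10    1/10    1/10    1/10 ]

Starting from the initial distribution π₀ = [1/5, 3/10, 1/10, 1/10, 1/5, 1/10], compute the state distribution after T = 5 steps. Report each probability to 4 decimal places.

π = [0.2202, 0.1954, 0.1521, 0.1220, 0.1426, 0.1676]

t=0: π = [0.2000, 0.3000, 0.1000, 0.1000, 0.2000, 0.1000]
t=1: π = [0.1900, 0.2000, 0.1600, 0.1200, 0.1300, 0.2000]
t=2: π = [0.2220, 0.1920, 0.1570, 0.1190, 0.1440, 0.1660]
t=3: π = [0.2209, 0.1953, 0.1511, 0.1222, 0.1433, 0.1672]
t=4: π = [0.2201, 0.1955, 0.1522, 0.1221, 0.1424, 0.1677]
t=5: π = [0.2202, 0.1954, 0.1521, 0.1220, 0.1426, 0.1676]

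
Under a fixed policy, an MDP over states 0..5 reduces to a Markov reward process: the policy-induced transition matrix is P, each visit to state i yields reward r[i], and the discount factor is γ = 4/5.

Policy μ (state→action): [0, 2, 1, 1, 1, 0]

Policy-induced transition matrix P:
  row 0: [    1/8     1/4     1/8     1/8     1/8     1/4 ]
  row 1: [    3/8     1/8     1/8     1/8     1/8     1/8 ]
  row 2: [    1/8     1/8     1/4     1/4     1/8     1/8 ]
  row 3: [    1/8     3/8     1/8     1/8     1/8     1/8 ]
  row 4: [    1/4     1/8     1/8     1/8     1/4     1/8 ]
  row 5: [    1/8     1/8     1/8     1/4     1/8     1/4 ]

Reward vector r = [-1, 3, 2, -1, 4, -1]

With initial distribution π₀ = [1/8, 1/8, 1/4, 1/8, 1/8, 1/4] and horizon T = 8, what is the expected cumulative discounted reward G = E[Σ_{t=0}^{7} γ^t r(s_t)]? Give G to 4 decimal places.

t=0: π = [0.1250, 0.1250, 0.2500, 0.1250, 0.1250, 0.2500], E[r] = 0.8750, γ^t·E[r] = 0.875000, running G = 0.875000
t=1: π = [0.1719, 0.1719, 0.1563, 0.1875, 0.1406, 0.1719], E[r] = 0.8594, γ^t·E[r] = 0.687500, running G = 1.562500
t=2: π = [0.1855, 0.1934, 0.1445, 0.1660, 0.1426, 0.1680], E[r] = 0.9199, γ^t·E[r] = 0.588750, running G = 2.151250
t=3: π = [0.1912, 0.1897, 0.1431, 0.1641, 0.1428, 0.1692], E[r] = 0.9021, γ^t·E[r] = 0.461875, running G = 2.613125
t=4: π = [0.1903, 0.1899, 0.1429, 0.1640, 0.1429, 0.1700], E[r] = 0.9026, γ^t·E[r] = 0.369688, running G = 2.982813
t=5: π = [0.1903, 0.1898, 0.1429, 0.1641, 0.1429, 0.1700], E[r] = 0.9020, γ^t·E[r] = 0.295579, running G = 3.278391
t=6: π = [0.1903, 0.1898, 0.1429, 0.1641, 0.1429, 0.1700], E[r] = 0.9021, γ^t·E[r] = 0.236491, running G = 3.514882
t=7: π = [0.1903, 0.1898, 0.1429, 0.1641, 0.1429, 0.1700], E[r] = 0.9021, γ^t·E[r] = 0.189189, running G = 3.704071

G = 3.7041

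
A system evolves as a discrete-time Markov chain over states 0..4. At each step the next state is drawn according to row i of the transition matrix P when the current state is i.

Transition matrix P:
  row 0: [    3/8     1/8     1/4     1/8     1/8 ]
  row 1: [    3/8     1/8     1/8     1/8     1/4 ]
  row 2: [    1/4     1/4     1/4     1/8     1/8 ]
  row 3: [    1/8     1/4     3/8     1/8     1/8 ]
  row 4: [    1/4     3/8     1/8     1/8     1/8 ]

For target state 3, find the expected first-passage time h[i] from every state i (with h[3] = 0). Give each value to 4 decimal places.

First-step conditioning: h[3] = 0; for i ≠ 3, h[i] = 1 + Σ_k P[i][k]·h[k].
  h[0] = 1 + 3/8·h[0] + 1/8·h[1] + 1/4·h[2] + 1/8·h[4]
  h[1] = 1 + 3/8·h[0] + 1/8·h[1] + 1/8·h[2] + 1/4·h[4]
  h[2] = 1 + 1/4·h[0] + 1/4·h[1] + 1/4·h[2] + 1/8·h[4]
  h[4] = 1 + 1/4·h[0] + 3/8·h[1] + 1/8·h[2] + 1/8·h[4]
Solving the 4×4 linear system over states ≠ 3 gives exactly h = [8, 8, 8, 0, 8] (h[3] = 0 is the target).

h = [8.0000, 8.0000, 8.0000, 0.0000, 8.0000]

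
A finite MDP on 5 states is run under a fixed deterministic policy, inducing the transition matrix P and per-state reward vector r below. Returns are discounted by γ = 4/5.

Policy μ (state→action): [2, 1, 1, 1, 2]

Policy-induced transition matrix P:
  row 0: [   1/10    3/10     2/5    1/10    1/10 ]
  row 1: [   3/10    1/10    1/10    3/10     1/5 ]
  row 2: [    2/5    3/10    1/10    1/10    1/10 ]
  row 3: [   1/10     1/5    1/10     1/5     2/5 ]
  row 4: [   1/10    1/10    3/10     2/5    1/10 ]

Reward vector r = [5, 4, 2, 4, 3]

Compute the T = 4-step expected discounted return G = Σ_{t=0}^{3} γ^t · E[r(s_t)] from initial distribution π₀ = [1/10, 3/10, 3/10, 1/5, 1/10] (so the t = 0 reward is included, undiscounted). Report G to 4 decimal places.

G = 10.5575

t=0: π = [0.1000, 0.3000, 0.3000, 0.2000, 0.1000], E[r] = 3.4000, γ^t·E[r] = 3.400000, running G = 3.400000
t=1: π = [0.2500, 0.2000, 0.1500, 0.2100, 0.1900], E[r] = 3.7600, γ^t·E[r] = 3.008000, running G = 6.408000
t=2: π = [0.1850, 0.2010, 0.2130, 0.2180, 0.1830], E[r] = 3.5760, γ^t·E[r] = 2.288640, running G = 8.696640
t=3: π = [0.2041, 0.2014, 0.1921, 0.2169, 0.1855], E[r] = 3.6344, γ^t·E[r] = 1.860813, running G = 10.557453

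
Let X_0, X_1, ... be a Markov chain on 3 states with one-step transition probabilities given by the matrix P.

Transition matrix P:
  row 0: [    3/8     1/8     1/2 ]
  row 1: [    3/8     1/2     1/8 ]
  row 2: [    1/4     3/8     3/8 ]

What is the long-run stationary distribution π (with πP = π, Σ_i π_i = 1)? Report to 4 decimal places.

π = [0.3333, 0.3333, 0.3333]

Balance equations π_j = Σ_i π_i·P[i][j]:
  π_0 = 3/8·π_0 + 3/8·π_1 + 1/4·π_2
  π_1 = 1/8·π_0 + 1/2·π_1 + 3/8·π_2
  normalize: π_0 + π_1 + π_2 = 1
Solving the linear system gives exactly π = [1/3, 1/3, 1/3].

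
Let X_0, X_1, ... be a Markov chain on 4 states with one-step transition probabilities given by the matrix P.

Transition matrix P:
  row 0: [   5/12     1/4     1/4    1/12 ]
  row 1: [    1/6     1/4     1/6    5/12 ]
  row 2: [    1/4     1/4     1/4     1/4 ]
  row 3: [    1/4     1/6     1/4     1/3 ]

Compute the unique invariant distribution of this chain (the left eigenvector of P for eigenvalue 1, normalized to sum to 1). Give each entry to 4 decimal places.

π = [0.2772, 0.2280, 0.2310, 0.2638]

Balance equations π_j = Σ_i π_i·P[i][j]:
  π_0 = 5/12·π_0 + 1/6·π_1 + 1/4·π_2 + 1/4·π_3
  π_1 = 1/4·π_0 + 1/4·π_1 + 1/4·π_2 + 1/6·π_3
  π_2 = 1/4·π_0 + 1/6·π_1 + 1/4·π_2 + 1/4·π_3
  normalize: π_0 + π_1 + π_2 + π_3 = 1
Solving the linear system gives exactly π = [186/671, 153/671, 155/671, 177/671].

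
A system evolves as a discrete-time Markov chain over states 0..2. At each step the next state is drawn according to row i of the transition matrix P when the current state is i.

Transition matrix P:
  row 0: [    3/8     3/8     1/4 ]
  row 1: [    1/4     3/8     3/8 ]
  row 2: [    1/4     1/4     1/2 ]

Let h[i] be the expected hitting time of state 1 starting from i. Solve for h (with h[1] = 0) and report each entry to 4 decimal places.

First-step conditioning: h[1] = 0; for i ≠ 1, h[i] = 1 + Σ_k P[i][k]·h[k].
  h[0] = 1 + 3/8·h[0] + 1/4·h[2]
  h[2] = 1 + 1/4·h[0] + 1/2·h[2]
Solving the 2×2 linear system over states ≠ 1 gives exactly h = [3, 0, 7/2] (h[1] = 0 is the target).

h = [3.0000, 0.0000, 3.5000]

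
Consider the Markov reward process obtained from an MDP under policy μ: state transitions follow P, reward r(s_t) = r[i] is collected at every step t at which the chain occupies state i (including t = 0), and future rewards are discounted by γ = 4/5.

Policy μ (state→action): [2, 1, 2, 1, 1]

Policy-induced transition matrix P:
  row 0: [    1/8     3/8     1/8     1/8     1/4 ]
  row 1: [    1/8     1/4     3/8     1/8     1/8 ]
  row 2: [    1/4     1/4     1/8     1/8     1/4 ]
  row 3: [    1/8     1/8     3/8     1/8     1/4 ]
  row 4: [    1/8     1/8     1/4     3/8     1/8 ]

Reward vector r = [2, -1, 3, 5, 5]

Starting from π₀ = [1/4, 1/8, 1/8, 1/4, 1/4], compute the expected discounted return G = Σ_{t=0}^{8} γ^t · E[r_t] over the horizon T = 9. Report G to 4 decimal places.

G = 12.2920

t=0: π = [0.2500, 0.1250, 0.1250, 0.2500, 0.2500], E[r] = 3.2500, γ^t·E[r] = 3.250000, running G = 3.250000
t=1: π = [0.1406, 0.2188, 0.2500, 0.1875, 0.2031], E[r] = 2.7656, γ^t·E[r] = 2.212500, running G = 5.462500
t=2: π = [0.1563, 0.2188, 0.2520, 0.1758, 0.1973], E[r] = 2.7148, γ^t·E[r] = 1.737500, running G = 7.200000
t=3: π = [0.1565, 0.2229, 0.2483, 0.1743, 0.1980], E[r] = 2.6965, γ^t·E[r] = 1.380625, running G = 8.580625
t=4: π = [0.1560, 0.2230, 0.2491, 0.1745, 0.1974], E[r] = 2.6956, γ^t·E[r] = 1.104138, running G = 9.684763
t=5: π = [0.1561, 0.2230, 0.2491, 0.1743, 0.1974], E[r] = 2.6954, γ^t·E[r] = 0.883224, running G = 10.567986
t=6: π = [0.1561, 0.2230, 0.2490, 0.1744, 0.1974], E[r] = 2.6953, γ^t·E[r] = 0.706559, running G = 11.274545
t=7: π = [0.1561, 0.2230, 0.2490, 0.1744, 0.1974], E[r] = 2.6953, γ^t·E[r] = 0.565247, running G = 11.839792
t=8: π = [0.1561, 0.2230, 0.2490, 0.1744, 0.1974], E[r] = 2.6953, γ^t·E[r] = 0.452197, running G = 12.291990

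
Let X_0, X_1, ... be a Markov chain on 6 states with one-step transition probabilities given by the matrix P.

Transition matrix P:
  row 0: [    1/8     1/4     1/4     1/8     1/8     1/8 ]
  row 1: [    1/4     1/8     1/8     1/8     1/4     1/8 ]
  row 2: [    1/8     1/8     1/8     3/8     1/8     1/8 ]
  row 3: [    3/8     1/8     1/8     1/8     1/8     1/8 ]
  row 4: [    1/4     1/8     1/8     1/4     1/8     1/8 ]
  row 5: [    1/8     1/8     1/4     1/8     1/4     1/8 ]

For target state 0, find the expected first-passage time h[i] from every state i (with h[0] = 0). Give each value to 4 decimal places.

First-step conditioning: h[0] = 0; for i ≠ 0, h[i] = 1 + Σ_k P[i][k]·h[k].
  h[1] = 1 + 1/8·h[1] + 1/8·h[2] + 1/8·h[3] + 1/4·h[4] + 1/8·h[5]
  h[2] = 1 + 1/8·h[1] + 1/8·h[2] + 3/8·h[3] + 1/8·h[4] + 1/8·h[5]
  h[3] = 1 + 1/8·h[1] + 1/8·h[2] + 1/8·h[3] + 1/8·h[4] + 1/8·h[5]
  h[4] = 1 + 1/8·h[1] + 1/8·h[2] + 1/4·h[3] + 1/8·h[4] + 1/8·h[5]
  h[5] = 1 + 1/8·h[1] + 1/4·h[2] + 1/8·h[3] + 1/4·h[4] + 1/8·h[5]
Solving the 5×5 linear system over states ≠ 0 gives exactly h = [0, 146/35, 32/7, 128/35, 144/35, 166/35] (h[0] = 0 is the target).

h = [0.0000, 4.1714, 4.5714, 3.6571, 4.1143, 4.7429]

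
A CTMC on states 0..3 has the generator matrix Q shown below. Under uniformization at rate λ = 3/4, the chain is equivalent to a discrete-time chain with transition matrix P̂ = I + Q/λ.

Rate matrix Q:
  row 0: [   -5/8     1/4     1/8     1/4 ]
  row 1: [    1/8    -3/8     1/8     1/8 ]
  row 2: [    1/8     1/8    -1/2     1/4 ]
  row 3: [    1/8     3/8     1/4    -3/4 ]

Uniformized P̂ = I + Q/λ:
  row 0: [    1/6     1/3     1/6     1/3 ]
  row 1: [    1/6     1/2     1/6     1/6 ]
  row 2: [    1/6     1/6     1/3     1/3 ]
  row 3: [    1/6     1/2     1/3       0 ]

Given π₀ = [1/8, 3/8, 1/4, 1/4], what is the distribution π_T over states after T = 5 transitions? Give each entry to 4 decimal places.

t=0: π = [0.1250, 0.3750, 0.2500, 0.2500]
t=1: π = [0.1667, 0.3958, 0.2500, 0.1875]
t=2: π = [0.1667, 0.3889, 0.2396, 0.2049]
t=3: π = [0.1667, 0.3924, 0.2407, 0.2002]
t=4: π = [0.1667, 0.3920, 0.2402, 0.2012]
t=5: π = [0.1667, 0.3922, 0.2402, 0.2009]

π = [0.1667, 0.3922, 0.2402, 0.2009]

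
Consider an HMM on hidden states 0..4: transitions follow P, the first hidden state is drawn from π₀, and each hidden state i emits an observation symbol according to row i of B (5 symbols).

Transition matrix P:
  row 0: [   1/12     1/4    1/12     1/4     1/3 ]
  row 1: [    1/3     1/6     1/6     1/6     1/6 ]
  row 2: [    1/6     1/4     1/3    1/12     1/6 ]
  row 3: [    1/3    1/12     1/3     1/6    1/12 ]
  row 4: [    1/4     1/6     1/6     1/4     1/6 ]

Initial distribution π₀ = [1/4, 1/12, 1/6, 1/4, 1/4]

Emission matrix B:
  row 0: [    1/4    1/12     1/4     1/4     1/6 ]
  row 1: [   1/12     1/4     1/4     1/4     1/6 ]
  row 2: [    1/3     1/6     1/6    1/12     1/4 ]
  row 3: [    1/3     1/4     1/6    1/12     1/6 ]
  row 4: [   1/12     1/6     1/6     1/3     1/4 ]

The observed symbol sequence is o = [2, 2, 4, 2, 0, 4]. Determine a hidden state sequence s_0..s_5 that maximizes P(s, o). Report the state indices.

path = [3, 0, 4, 0, 3, 2]

t=0: δ = [6.250e-02, 2.083e-02, 2.778e-02, 4.167e-02, 4.167e-02]  (obs o_0=2)
t=1: δ = [3.472e-03, 3.906e-03, 2.315e-03, 2.604e-03, 3.472e-03]  ψ = [3, 0, 3, 0, 0]  (obs o_1=2)
t=2: δ = [2.170e-04, 1.447e-04, 2.170e-04, 1.447e-04, 2.894e-04]  ψ = [1, 0, 3, 0, 0]  (obs o_2=4)
t=3: δ = [1.808e-05, 1.356e-05, 1.206e-05, 1.206e-05, 1.206e-05]  ψ = [4, 0, 2, 4, 0]  (obs o_3=2)
t=4: δ = [1.130e-06, 3.768e-07, 1.340e-06, 1.507e-06, 5.023e-07]  ψ = [1, 0, 2, 0, 0]  (obs o_4=0)
t=5: δ = [8.372e-08, 5.582e-08, 1.256e-07, 4.710e-08, 9.419e-08]  ψ = [3, 2, 3, 0, 0]  (obs o_5=4)
backtrack: best end state = 2; path = [3, 0, 4, 0, 3, 2]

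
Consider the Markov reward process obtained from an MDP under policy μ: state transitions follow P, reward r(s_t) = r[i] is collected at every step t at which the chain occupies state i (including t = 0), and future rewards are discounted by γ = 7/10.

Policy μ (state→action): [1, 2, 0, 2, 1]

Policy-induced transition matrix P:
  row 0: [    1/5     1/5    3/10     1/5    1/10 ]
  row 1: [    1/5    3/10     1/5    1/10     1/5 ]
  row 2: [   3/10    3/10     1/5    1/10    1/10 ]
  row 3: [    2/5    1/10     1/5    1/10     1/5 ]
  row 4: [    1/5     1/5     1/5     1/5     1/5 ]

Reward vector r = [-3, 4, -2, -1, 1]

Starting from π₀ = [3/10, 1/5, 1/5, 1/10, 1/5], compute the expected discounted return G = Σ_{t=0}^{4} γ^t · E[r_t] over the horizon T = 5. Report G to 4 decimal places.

G = -0.8673

t=0: π = [0.3000, 0.2000, 0.2000, 0.1000, 0.2000], E[r] = -0.4000, γ^t·E[r] = -0.400000, running G = -0.400000
t=1: π = [0.2400, 0.2300, 0.2300, 0.1500, 0.1500], E[r] = -0.2600, γ^t·E[r] = -0.182000, running G = -0.582000
t=2: π = [0.2530, 0.2310, 0.2240, 0.1390, 0.1530], E[r] = -0.2690, γ^t·E[r] = -0.131810, running G = -0.713810
t=3: π = [0.2502, 0.2316, 0.2253, 0.1406, 0.1523], E[r] = -0.2631, γ^t·E[r] = -0.090243, running G = -0.804053
t=4: π = [0.2507, 0.2316, 0.2250, 0.1403, 0.1525], E[r] = -0.2633, γ^t·E[r] = -0.063211, running G = -0.867264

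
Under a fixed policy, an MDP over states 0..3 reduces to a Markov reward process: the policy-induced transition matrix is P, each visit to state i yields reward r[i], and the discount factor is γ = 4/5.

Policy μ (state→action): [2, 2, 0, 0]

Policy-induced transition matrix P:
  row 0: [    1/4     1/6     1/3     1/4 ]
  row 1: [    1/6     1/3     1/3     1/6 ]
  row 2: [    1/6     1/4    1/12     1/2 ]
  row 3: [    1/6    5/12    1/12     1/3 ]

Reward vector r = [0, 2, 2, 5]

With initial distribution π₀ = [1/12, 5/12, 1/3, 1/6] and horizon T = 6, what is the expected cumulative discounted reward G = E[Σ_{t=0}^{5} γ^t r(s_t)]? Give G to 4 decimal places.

t=0: π = [0.0833, 0.4167, 0.3333, 0.1667], E[r] = 2.3333, γ^t·E[r] = 2.333333, running G = 2.333333
t=1: π = [0.1736, 0.3056, 0.2083, 0.3125], E[r] = 2.5903, γ^t·E[r] = 2.072222, running G = 4.405556
t=2: π = [0.1811, 0.3131, 0.2031, 0.3027], E[r] = 2.5457, γ^t·E[r] = 1.629259, running G = 6.034815
t=3: π = [0.1818, 0.3114, 0.2069, 0.2999], E[r] = 2.5362, γ^t·E[r] = 1.298543, running G = 7.333358
t=4: π = [0.1818, 0.3108, 0.2066, 0.3008], E[r] = 2.5387, γ^t·E[r] = 1.039834, running G = 8.373192
t=5: π = [0.1818, 0.3109, 0.2065, 0.3008], E[r] = 2.5388, γ^t·E[r] = 0.831924, running G = 9.205116

G = 9.2051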